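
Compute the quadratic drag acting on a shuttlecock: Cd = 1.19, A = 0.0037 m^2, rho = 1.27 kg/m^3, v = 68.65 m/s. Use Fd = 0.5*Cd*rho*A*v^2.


Fd = 0.5 * Cd * rho * A * v^2
Fd = 0.5 * 1.19 * 1.27 * 0.0037 * 68.65^2
v^2 = 4712.8225
Fd = 0.5 * 1.19 * 1.27 * 0.0037 * 4712.8225 = 13.1766 N

13.1766 N


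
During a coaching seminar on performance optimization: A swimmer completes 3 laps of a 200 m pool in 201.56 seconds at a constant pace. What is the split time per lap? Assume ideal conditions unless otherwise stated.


Split time = total_time / n_laps = 201.56 / 3
Split time = 67.1867 s per lap

67.1867 s


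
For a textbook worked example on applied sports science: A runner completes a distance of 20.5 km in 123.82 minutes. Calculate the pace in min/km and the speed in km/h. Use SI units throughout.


Pace = time / distance = 123.82 min / 20.5 km = 6.04 min/km
Speed = distance / time_in_hours = 20.5 / 2.0637 hr
Speed = 9.9338 km/h

6.04 min/km, 9.9338 km/h


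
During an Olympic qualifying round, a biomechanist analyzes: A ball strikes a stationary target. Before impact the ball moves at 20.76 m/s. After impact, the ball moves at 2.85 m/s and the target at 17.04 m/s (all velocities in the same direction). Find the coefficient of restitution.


e = (v2_after - v1_after) / (v1_before - v2_before)
Numerator = 17.04 - 2.85 = 14.19
Denominator = 20.76 - 0 = 20.76
e = 14.19 / 20.76 = 0.6835

0.6835


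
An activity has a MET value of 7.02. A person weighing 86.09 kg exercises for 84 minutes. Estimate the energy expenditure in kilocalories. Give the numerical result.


kcal = MET * mass * time_hr
Convert time: 84 min = 1.4 hr
kcal = 7.02 * 86.09 * 1.4
kcal = 846.0925 kcal

846.0925 kcal


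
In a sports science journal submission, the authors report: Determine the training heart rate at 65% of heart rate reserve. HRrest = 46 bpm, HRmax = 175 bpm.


Target = HRrest + pct*(HRmax - HRrest)
Heart rate reserve = HRmax - HRrest = 175 - 46 = 129 bpm
Fraction = 65% = 0.65
Target = 46 + 0.65 * 129
Target = 46 + 83.85 = 129.85 bpm

129.85 bpm


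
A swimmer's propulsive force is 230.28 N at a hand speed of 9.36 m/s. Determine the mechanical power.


P = F * v
P = 230.28 * 9.36
P = 2155.4208 W

2155.4208 W


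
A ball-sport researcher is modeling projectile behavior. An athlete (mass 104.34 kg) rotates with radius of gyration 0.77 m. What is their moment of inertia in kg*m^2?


I = m * k^2
I = 104.34 * 0.77^2
I = 104.34 * 0.5929 = 61.8632 kg*m^2

61.8632 kg*m^2


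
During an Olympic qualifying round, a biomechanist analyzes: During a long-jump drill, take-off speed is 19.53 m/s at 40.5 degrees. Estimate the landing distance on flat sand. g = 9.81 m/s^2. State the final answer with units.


R = v^2 * sin(2*theta) / g
Convert angle to radians: theta = 40.5 deg = 0.7069 rad
sin(2*theta) = sin(1.4137) = 0.9877
R = 19.53^2 * 0.9877 / 9.81
R = 381.4209 * 0.9877 / 9.81 = 38.4021 m

38.4021 m


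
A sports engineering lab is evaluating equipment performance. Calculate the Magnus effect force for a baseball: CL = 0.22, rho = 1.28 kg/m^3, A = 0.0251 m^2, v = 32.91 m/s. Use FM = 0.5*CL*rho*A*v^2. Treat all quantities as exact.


FM = 0.5 * CL * rho * A * v^2
FM = 0.5 * 0.22 * 1.28 * 0.0251 * 32.91^2
v^2 = 1083.0681
FM = 0.5 * 0.22 * 1.28 * 0.0251 * 1083.0681 = 3.8276 N

3.8276 N


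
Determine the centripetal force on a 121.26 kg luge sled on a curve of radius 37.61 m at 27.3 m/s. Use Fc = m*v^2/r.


Fc = m * v^2 / r
v^2 = 27.3^2 = 745.29
Fc = 121.26 * 745.29 / 37.61
Fc = 90373.8654 / 37.61 = 2402.9212 N

2402.9212 N


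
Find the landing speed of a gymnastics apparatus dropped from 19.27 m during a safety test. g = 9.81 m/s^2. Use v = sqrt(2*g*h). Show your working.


v = sqrt(2 * g * h)
v = sqrt(2 * 9.81 * 19.27)
v = sqrt(378.0774) = 19.4442 m/s

19.4442 m/s


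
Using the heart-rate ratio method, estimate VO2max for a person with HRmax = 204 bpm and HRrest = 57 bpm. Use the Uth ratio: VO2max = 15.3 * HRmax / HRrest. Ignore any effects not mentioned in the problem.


VO2max = 15.3 * HRmax / HRrest
VO2max = 15.3 * 204 / 57
VO2max = 3121.2 / 57 = 54.7579 mL/kg/min

54.7579 mL/kg/min


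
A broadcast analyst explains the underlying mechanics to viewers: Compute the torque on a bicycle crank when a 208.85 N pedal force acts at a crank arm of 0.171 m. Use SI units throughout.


tau = F * d
tau = 208.85 * 0.171
tau = 35.7133 N*m

35.7133 N*m


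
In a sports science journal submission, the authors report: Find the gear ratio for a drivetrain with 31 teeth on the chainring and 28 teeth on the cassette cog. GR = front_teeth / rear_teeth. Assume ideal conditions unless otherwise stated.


GR = front_teeth / rear_teeth
GR = 31 / 28
GR = 1.1071

1.1071


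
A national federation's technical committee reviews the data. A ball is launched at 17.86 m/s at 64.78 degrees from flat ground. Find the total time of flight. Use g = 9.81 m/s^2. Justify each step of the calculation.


T = 2*v*sin(theta)/g
sin(theta) = sin(64.78 deg) = 0.9047
T = 2*17.86*0.9047 / 9.81
T = 32.3151 / 9.81 = 3.2941 s

3.2941 s


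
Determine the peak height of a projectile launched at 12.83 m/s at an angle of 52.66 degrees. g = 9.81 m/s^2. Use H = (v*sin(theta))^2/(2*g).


H = (v*sin(theta))^2 / (2*g)
vy = v*sin(theta) = 12.83 * sin(52.66 deg) = 10.2005 m/s
H = vy^2 / (2*g) = 104.0501 / (2*9.81)
H = 104.0501 / 19.62 = 5.3033 m

5.3033 m


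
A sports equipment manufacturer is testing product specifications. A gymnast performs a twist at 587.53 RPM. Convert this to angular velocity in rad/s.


omega = RPM * 2 * pi / 60
omega = 587.53 * 2 * 3.14159 / 60
omega = 3691.5599 / 60 = 61.526 rad/s

61.526 rad/s


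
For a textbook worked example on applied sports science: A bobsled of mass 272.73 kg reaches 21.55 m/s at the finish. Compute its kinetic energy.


KE = 0.5 * m * v^2
KE = 0.5 * 272.73 * 21.55^2
KE = 0.5 * 272.73 * 464.4025 = 63328.2469 J

63328.2469 J


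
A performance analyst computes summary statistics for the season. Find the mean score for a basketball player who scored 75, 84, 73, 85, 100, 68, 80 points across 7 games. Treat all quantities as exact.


Average = sum / n
Sum = 565
Average = 565 / 7 = 80.7143

80.7143


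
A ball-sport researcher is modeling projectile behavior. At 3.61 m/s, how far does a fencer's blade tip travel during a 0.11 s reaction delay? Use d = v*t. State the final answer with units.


d = v * t
d = 3.61 * 0.11
d = 0.3971 m

0.3971 m


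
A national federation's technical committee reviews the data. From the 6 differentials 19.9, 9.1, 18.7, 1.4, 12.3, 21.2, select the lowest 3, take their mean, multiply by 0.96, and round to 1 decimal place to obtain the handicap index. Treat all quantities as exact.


All differentials: 19.9, 9.1, 18.7, 1.4, 12.3, 21.2
Sorted: 1.4, 9.1, 12.3, 18.7, 19.9, 21.2
Best 3: 1.4, 9.1, 12.3
Average of best = 22.8 / 3 = 7.6
Raw index = 7.6 * 0.96 = 7.296
Handicap index = round(7.296, 1) = 7.3

7.3


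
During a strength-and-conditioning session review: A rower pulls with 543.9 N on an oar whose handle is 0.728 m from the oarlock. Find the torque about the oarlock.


tau = F * d
tau = 543.9 * 0.728
tau = 395.9592 N*m

395.9592 N*m


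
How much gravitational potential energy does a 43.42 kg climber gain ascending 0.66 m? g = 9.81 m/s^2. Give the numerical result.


PE = m * g * h
PE = 43.42 * 9.81 * 0.66
PE = 425.9502 * 0.66 = 281.1271 J

281.1271 J


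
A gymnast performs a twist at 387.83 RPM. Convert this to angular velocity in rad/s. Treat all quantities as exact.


omega = RPM * 2 * pi / 60
omega = 387.83 * 2 * 3.14159 / 60
omega = 2436.8078 / 60 = 40.6135 rad/s

40.6135 rad/s


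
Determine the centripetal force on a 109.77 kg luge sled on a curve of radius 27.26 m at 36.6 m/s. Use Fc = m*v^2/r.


Fc = m * v^2 / r
v^2 = 36.6^2 = 1339.56
Fc = 109.77 * 1339.56 / 27.26
Fc = 147043.5012 / 27.26 = 5394.1123 N

5394.1123 N


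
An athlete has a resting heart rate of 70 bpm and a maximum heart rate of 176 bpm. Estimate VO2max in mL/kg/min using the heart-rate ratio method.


VO2max = 15.3 * HRmax / HRrest
VO2max = 15.3 * 176 / 70
VO2max = 2692.8 / 70 = 38.4686 mL/kg/min

38.4686 mL/kg/min


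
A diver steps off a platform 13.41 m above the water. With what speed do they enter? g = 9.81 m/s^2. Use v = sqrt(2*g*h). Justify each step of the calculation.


v = sqrt(2 * g * h)
v = sqrt(2 * 9.81 * 13.41)
v = sqrt(263.1042) = 16.2205 m/s

16.2205 m/s


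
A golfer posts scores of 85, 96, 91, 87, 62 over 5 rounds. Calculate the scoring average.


Average = sum / n
Sum = 421
Average = 421 / 5 = 84.2

84.2


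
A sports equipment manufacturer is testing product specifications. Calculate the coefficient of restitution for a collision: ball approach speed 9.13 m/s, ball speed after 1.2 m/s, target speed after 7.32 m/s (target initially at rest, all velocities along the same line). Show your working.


e = (v2_after - v1_after) / (v1_before - v2_before)
Numerator = 7.32 - 1.2 = 6.12
Denominator = 9.13 - 0 = 9.13
e = 6.12 / 9.13 = 0.6703

0.6703


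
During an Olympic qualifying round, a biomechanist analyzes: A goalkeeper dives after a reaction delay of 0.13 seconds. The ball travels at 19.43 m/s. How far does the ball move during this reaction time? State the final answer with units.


d = v * t
d = 19.43 * 0.13
d = 2.5259 m

2.5259 m


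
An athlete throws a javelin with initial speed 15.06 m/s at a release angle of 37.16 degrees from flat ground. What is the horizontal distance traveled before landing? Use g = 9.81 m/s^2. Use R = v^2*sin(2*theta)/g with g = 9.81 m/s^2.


R = v^2 * sin(2*theta) / g
Convert angle to radians: theta = 37.16 deg = 0.6486 rad
sin(2*theta) = sin(1.2971) = 0.9628
R = 15.06^2 * 0.9628 / 9.81
R = 226.8036 * 0.9628 / 9.81 = 22.2593 m

22.2593 m


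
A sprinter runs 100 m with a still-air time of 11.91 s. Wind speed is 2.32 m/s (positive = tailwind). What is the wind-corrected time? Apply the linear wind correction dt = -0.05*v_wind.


dt = -0.05 * v_wind = -0.05 * 2.32 = -0.116 s
t_corrected = t_still + dt = 11.91 + (-0.116)
t_corrected = 11.794 s

11.794 s


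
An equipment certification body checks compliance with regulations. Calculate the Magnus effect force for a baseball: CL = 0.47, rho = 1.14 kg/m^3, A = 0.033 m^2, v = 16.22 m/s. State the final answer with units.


FM = 0.5 * CL * rho * A * v^2
FM = 0.5 * 0.47 * 1.14 * 0.033 * 16.22^2
v^2 = 263.0884
FM = 0.5 * 0.47 * 1.14 * 0.033 * 263.0884 = 2.3259 N

2.3259 N


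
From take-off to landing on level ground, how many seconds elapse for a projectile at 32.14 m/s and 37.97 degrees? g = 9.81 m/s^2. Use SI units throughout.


T = 2*v*sin(theta)/g
sin(theta) = sin(37.97 deg) = 0.6152
T = 2*32.14*0.6152 / 9.81
T = 39.5482 / 9.81 = 4.0314 s

4.0314 s


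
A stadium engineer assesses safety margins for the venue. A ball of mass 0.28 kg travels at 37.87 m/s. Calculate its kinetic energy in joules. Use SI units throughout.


KE = 0.5 * m * v^2
KE = 0.5 * 0.28 * 37.87^2
KE = 0.5 * 0.28 * 1434.1369 = 200.7792 J

200.7792 J


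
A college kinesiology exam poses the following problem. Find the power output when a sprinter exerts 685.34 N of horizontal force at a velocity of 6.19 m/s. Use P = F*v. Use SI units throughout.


P = F * v
P = 685.34 * 6.19
P = 4242.2546 W

4242.2546 W


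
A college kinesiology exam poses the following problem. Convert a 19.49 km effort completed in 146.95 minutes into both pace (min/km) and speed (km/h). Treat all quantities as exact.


Pace = time / distance = 146.95 min / 19.49 km = 7.5398 min/km
Speed = distance / time_in_hours = 19.49 / 2.4492 hr
Speed = 7.9578 km/h

7.5398 min/km, 7.9578 km/h


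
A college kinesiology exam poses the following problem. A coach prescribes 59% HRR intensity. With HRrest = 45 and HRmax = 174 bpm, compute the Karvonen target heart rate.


Target = HRrest + pct*(HRmax - HRrest)
Heart rate reserve = HRmax - HRrest = 174 - 45 = 129 bpm
Fraction = 59% = 0.59
Target = 45 + 0.59 * 129
Target = 45 + 76.11 = 121.11 bpm

121.11 bpm


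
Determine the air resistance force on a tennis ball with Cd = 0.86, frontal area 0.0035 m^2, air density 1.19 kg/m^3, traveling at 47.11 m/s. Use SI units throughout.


Fd = 0.5 * Cd * rho * A * v^2
Fd = 0.5 * 0.86 * 1.19 * 0.0035 * 47.11^2
v^2 = 2219.3521
Fd = 0.5 * 0.86 * 1.19 * 0.0035 * 2219.3521 = 3.9747 N

3.9747 N


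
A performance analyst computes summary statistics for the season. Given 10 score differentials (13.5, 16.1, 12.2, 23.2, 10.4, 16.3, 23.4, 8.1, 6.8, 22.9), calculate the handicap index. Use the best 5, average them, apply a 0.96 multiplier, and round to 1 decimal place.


All differentials: 13.5, 16.1, 12.2, 23.2, 10.4, 16.3, 23.4, 8.1, 6.8, 22.9
Sorted: 6.8, 8.1, 10.4, 12.2, 13.5, 16.1, 16.3, 22.9, 23.2, 23.4
Best 5: 6.8, 8.1, 10.4, 12.2, 13.5
Average of best = 51 / 5 = 10.2
Raw index = 10.2 * 0.96 = 9.792
Handicap index = round(9.792, 1) = 9.8

9.8


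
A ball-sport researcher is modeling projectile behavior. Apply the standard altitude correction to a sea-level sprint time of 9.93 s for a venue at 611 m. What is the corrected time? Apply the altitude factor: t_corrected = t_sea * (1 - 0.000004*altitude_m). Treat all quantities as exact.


Correction factor = 1 - 0.000004 * 611 = 0.997556
t_corrected = t_sea * factor = 9.93 * 0.997556
t_corrected = 9.9057 s

9.9057 s


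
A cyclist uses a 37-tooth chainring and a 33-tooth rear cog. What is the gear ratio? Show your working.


GR = front_teeth / rear_teeth
GR = 37 / 33
GR = 1.1212

1.1212


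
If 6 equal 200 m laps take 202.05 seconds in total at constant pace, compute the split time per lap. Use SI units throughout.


Split time = total_time / n_laps = 202.05 / 6
Split time = 33.675 s per lap

33.675 s


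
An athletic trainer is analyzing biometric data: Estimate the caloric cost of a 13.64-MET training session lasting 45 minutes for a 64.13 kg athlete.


kcal = MET * mass * time_hr
Convert time: 45 min = 0.75 hr
kcal = 13.64 * 64.13 * 0.75
kcal = 656.0499 kcal

656.0499 kcal


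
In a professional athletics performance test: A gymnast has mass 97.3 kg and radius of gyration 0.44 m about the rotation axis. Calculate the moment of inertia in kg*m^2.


I = m * k^2
I = 97.3 * 0.44^2
I = 97.3 * 0.1936 = 18.8373 kg*m^2

18.8373 kg*m^2


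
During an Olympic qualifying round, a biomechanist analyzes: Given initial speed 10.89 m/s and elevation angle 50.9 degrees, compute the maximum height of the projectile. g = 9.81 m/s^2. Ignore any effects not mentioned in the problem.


H = (v*sin(theta))^2 / (2*g)
vy = v*sin(theta) = 10.89 * sin(50.9 deg) = 8.4511 m/s
H = vy^2 / (2*g) = 71.4219 / (2*9.81)
H = 71.4219 / 19.62 = 3.6403 m

3.6403 m


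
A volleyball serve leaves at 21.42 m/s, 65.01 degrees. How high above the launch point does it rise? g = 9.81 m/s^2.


H = (v*sin(theta))^2 / (2*g)
vy = v*sin(theta) = 21.42 * sin(65.01 deg) = 19.4147 m/s
H = vy^2 / (2*g) = 376.9303 / (2*9.81)
H = 376.9303 / 19.62 = 19.2115 m

19.2115 m


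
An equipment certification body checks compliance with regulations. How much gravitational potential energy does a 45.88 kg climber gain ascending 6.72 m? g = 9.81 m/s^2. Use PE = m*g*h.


PE = m * g * h
PE = 45.88 * 9.81 * 6.72
PE = 450.0828 * 6.72 = 3024.5564 J

3024.5564 J


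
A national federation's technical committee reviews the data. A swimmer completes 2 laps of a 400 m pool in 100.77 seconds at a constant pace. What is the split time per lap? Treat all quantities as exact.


Split time = total_time / n_laps = 100.77 / 2
Split time = 50.385 s per lap

50.385 s


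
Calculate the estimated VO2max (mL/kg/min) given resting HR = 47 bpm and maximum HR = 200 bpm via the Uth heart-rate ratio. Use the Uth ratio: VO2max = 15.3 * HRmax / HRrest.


VO2max = 15.3 * HRmax / HRrest
VO2max = 15.3 * 200 / 47
VO2max = 3060 / 47 = 65.1064 mL/kg/min

65.1064 mL/kg/min


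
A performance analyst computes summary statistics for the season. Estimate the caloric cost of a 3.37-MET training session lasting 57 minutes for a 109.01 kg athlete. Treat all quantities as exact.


kcal = MET * mass * time_hr
Convert time: 57 min = 0.95 hr
kcal = 3.37 * 109.01 * 0.95
kcal = 348.9955 kcal

348.9955 kcal


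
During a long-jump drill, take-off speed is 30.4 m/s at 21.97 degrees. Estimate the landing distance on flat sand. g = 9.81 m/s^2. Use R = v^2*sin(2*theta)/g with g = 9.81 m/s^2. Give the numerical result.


R = v^2 * sin(2*theta) / g
Convert angle to radians: theta = 21.97 deg = 0.3834 rad
sin(2*theta) = sin(0.7669) = 0.6939
R = 30.4^2 * 0.6939 / 9.81
R = 924.16 * 0.6939 / 9.81 = 65.3699 m

65.3699 m


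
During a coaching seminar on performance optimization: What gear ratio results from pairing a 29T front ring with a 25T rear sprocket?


GR = front_teeth / rear_teeth
GR = 29 / 25
GR = 1.16

1.16


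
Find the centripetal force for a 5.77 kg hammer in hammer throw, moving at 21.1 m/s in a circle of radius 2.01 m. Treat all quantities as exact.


Fc = m * v^2 / r
v^2 = 21.1^2 = 445.21
Fc = 5.77 * 445.21 / 2.01
Fc = 2568.8617 / 2.01 = 1278.0406 N

1278.0406 N


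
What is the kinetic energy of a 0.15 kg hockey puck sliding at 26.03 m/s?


KE = 0.5 * m * v^2
KE = 0.5 * 0.15 * 26.03^2
KE = 0.5 * 0.15 * 677.5609 = 50.8171 J

50.8171 J


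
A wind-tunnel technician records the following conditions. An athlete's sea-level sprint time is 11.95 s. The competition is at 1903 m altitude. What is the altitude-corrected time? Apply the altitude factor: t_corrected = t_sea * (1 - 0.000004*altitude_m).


Correction factor = 1 - 0.000004 * 1903 = 0.992388
t_corrected = t_sea * factor = 11.95 * 0.992388
t_corrected = 11.859 s

11.859 s


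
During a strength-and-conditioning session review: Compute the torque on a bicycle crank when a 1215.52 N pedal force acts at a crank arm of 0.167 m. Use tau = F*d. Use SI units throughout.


tau = F * d
tau = 1215.52 * 0.167
tau = 202.9918 N*m

202.9918 N*m


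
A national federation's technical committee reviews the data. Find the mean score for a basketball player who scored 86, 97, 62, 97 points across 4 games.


Average = sum / n
Sum = 342
Average = 342 / 4 = 85.5

85.5


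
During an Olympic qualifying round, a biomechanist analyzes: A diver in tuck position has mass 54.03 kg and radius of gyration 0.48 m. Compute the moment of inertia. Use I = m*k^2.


I = m * k^2
I = 54.03 * 0.48^2
I = 54.03 * 0.2304 = 12.4485 kg*m^2

12.4485 kg*m^2


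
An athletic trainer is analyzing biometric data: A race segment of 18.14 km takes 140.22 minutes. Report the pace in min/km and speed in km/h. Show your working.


Pace = time / distance = 140.22 min / 18.14 km = 7.7299 min/km
Speed = distance / time_in_hours = 18.14 / 2.337 hr
Speed = 7.7621 km/h

7.7299 min/km, 7.7621 km/h


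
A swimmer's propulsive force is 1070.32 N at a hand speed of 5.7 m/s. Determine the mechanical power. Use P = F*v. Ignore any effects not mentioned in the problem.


P = F * v
P = 1070.32 * 5.7
P = 6100.824 W

6100.824 W


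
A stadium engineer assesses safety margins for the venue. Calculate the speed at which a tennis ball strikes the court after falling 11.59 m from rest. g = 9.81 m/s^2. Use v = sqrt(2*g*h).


v = sqrt(2 * g * h)
v = sqrt(2 * 9.81 * 11.59)
v = sqrt(227.3958) = 15.0796 m/s

15.0796 m/s


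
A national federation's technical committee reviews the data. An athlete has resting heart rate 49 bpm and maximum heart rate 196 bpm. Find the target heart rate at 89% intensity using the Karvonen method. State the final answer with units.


Target = HRrest + pct*(HRmax - HRrest)
Heart rate reserve = HRmax - HRrest = 196 - 49 = 147 bpm
Fraction = 89% = 0.89
Target = 49 + 0.89 * 147
Target = 49 + 130.83 = 179.83 bpm

179.83 bpm


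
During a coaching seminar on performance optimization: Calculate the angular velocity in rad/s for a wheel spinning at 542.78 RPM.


omega = RPM * 2 * pi / 60
omega = 542.78 * 2 * 3.14159 / 60
omega = 3410.3873 / 60 = 56.8398 rad/s

56.8398 rad/s


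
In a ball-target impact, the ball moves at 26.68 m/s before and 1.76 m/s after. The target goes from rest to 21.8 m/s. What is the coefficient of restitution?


e = (v2_after - v1_after) / (v1_before - v2_before)
Numerator = 21.8 - 1.76 = 20.04
Denominator = 26.68 - 0 = 26.68
e = 20.04 / 26.68 = 0.7511

0.7511


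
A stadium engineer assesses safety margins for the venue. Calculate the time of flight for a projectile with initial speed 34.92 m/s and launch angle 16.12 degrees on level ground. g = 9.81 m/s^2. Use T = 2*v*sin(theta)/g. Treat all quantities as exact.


T = 2*v*sin(theta)/g
sin(theta) = sin(16.12 deg) = 0.2777
T = 2*34.92*0.2777 / 9.81
T = 19.3911 / 9.81 = 1.9767 s

1.9767 s


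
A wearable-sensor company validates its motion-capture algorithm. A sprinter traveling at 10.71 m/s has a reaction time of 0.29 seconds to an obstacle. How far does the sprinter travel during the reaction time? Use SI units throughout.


d = v * t
d = 10.71 * 0.29
d = 3.1059 m

3.1059 m


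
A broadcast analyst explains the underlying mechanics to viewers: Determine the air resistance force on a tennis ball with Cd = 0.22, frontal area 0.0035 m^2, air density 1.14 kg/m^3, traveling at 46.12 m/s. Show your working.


Fd = 0.5 * Cd * rho * A * v^2
Fd = 0.5 * 0.22 * 1.14 * 0.0035 * 46.12^2
v^2 = 2127.0544
Fd = 0.5 * 0.22 * 1.14 * 0.0035 * 2127.0544 = 0.9336 N

0.9336 N


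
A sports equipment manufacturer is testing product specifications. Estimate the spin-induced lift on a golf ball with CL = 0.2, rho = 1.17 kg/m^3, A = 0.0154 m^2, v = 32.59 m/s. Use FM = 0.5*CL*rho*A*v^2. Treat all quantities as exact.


FM = 0.5 * CL * rho * A * v^2
FM = 0.5 * 0.2 * 1.17 * 0.0154 * 32.59^2
v^2 = 1062.1081
FM = 0.5 * 0.2 * 1.17 * 0.0154 * 1062.1081 = 1.9137 N

1.9137 N


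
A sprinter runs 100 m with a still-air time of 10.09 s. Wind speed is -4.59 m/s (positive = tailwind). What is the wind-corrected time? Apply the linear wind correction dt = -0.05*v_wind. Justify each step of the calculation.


dt = -0.05 * v_wind = -0.05 * -4.59 = 0.2295 s
t_corrected = t_still + dt = 10.09 + (0.2295)
t_corrected = 10.3195 s

10.3195 s


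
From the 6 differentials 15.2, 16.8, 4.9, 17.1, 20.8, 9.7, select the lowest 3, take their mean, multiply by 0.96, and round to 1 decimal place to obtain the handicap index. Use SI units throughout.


All differentials: 15.2, 16.8, 4.9, 17.1, 20.8, 9.7
Sorted: 4.9, 9.7, 15.2, 16.8, 17.1, 20.8
Best 3: 4.9, 9.7, 15.2
Average of best = 29.8 / 3 = 9.9333
Raw index = 9.9333 * 0.96 = 9.536
Handicap index = round(9.536, 1) = 9.5

9.5


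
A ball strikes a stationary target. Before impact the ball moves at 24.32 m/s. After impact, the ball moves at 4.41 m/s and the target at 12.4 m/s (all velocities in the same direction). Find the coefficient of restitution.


e = (v2_after - v1_after) / (v1_before - v2_before)
Numerator = 12.4 - 4.41 = 7.99
Denominator = 24.32 - 0 = 24.32
e = 7.99 / 24.32 = 0.3285

0.3285


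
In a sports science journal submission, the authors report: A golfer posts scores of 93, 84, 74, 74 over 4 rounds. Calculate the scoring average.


Average = sum / n
Sum = 325
Average = 325 / 4 = 81.25

81.25


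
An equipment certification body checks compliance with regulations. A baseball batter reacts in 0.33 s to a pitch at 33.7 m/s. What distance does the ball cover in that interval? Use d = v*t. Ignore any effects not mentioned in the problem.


d = v * t
d = 33.7 * 0.33
d = 11.121 m

11.121 m


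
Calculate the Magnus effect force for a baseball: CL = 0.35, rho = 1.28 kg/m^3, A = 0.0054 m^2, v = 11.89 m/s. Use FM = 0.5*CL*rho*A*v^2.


FM = 0.5 * CL * rho * A * v^2
FM = 0.5 * 0.35 * 1.28 * 0.0054 * 11.89^2
v^2 = 141.3721
FM = 0.5 * 0.35 * 1.28 * 0.0054 * 141.3721 = 0.171 N

0.171 N


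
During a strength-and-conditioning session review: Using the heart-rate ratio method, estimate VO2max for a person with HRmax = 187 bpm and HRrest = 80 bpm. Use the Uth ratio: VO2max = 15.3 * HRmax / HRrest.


VO2max = 15.3 * HRmax / HRrest
VO2max = 15.3 * 187 / 80
VO2max = 2861.1 / 80 = 35.7638 mL/kg/min

35.7638 mL/kg/min


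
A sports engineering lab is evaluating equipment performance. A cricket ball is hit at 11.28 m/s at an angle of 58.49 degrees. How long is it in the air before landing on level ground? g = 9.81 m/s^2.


T = 2*v*sin(theta)/g
sin(theta) = sin(58.49 deg) = 0.8525
T = 2*11.28*0.8525 / 9.81
T = 19.2335 / 9.81 = 1.9606 s

1.9606 s


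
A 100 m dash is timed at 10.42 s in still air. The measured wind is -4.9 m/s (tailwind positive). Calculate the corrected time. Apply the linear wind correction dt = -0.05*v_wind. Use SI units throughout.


dt = -0.05 * v_wind = -0.05 * -4.9 = 0.245 s
t_corrected = t_still + dt = 10.42 + (0.245)
t_corrected = 10.665 s

10.665 s


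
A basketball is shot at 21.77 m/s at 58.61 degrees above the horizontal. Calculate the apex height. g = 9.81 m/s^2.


H = (v*sin(theta))^2 / (2*g)
vy = v*sin(theta) = 21.77 * sin(58.61 deg) = 18.5838 m/s
H = vy^2 / (2*g) = 345.3569 / (2*9.81)
H = 345.3569 / 19.62 = 17.6023 m

17.6023 m


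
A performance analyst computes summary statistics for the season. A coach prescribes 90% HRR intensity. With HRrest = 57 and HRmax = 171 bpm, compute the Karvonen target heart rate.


Target = HRrest + pct*(HRmax - HRrest)
Heart rate reserve = HRmax - HRrest = 171 - 57 = 114 bpm
Fraction = 90% = 0.9
Target = 57 + 0.9 * 114
Target = 57 + 102.6 = 159.6 bpm

159.6 bpm


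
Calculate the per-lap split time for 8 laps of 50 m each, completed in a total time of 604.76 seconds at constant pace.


Split time = total_time / n_laps = 604.76 / 8
Split time = 75.595 s per lap

75.595 s


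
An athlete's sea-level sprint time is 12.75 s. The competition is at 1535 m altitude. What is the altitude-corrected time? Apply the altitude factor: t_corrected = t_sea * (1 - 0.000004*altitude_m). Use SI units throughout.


Correction factor = 1 - 0.000004 * 1535 = 0.99386
t_corrected = t_sea * factor = 12.75 * 0.99386
t_corrected = 12.6717 s

12.6717 s


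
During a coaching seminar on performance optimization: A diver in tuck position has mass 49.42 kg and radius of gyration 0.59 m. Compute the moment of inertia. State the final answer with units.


I = m * k^2
I = 49.42 * 0.59^2
I = 49.42 * 0.3481 = 17.2031 kg*m^2

17.2031 kg*m^2


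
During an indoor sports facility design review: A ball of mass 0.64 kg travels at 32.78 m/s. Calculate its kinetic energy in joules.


KE = 0.5 * m * v^2
KE = 0.5 * 0.64 * 32.78^2
KE = 0.5 * 0.64 * 1074.5284 = 343.8491 J

343.8491 J


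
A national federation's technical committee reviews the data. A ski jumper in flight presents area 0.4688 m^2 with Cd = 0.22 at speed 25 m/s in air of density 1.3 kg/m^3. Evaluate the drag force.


Fd = 0.5 * Cd * rho * A * v^2
Fd = 0.5 * 0.22 * 1.3 * 0.4688 * 25^2
v^2 = 625
Fd = 0.5 * 0.22 * 1.3 * 0.4688 * 625 = 41.899 N

41.899 N


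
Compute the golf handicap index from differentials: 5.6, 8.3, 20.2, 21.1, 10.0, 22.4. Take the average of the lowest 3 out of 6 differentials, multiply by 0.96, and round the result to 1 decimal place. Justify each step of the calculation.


All differentials: 5.6, 8.3, 20.2, 21.1, 10.0, 22.4
Sorted: 5.6, 8.3, 10.0, 20.2, 21.1, 22.4
Best 3: 5.6, 8.3, 10.0
Average of best = 23.9 / 3 = 7.9667
Raw index = 7.9667 * 0.96 = 7.648
Handicap index = round(7.648, 1) = 7.6

7.6


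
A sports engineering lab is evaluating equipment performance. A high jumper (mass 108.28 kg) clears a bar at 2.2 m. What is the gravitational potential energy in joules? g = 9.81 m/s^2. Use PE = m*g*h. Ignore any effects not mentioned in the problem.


PE = m * g * h
PE = 108.28 * 9.81 * 2.2
PE = 1062.2268 * 2.2 = 2336.899 J

2336.899 J


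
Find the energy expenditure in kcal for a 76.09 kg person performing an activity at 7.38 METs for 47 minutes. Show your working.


kcal = MET * mass * time_hr
Convert time: 47 min = 0.7833 hr
kcal = 7.38 * 76.09 * 0.7833
kcal = 439.8763 kcal

439.8763 kcal


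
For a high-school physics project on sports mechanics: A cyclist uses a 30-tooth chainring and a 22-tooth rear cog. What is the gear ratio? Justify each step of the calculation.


GR = front_teeth / rear_teeth
GR = 30 / 22
GR = 1.3636

1.3636


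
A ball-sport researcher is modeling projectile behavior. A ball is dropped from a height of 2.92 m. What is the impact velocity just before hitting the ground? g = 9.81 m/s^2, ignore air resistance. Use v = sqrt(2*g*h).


v = sqrt(2 * g * h)
v = sqrt(2 * 9.81 * 2.92)
v = sqrt(57.2904) = 7.569 m/s

7.569 m/s


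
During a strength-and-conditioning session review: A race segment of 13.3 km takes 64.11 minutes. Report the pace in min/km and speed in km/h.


Pace = time / distance = 64.11 min / 13.3 km = 4.8203 min/km
Speed = distance / time_in_hours = 13.3 / 1.0685 hr
Speed = 12.4474 km/h

4.8203 min/km, 12.4474 km/h


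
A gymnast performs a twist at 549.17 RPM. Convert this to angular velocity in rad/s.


omega = RPM * 2 * pi / 60
omega = 549.17 * 2 * 3.14159 / 60
omega = 3450.5369 / 60 = 57.5089 rad/s

57.5089 rad/s


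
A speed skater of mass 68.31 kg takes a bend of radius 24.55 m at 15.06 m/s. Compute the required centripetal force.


Fc = m * v^2 / r
v^2 = 15.06^2 = 226.8036
Fc = 68.31 * 226.8036 / 24.55
Fc = 15492.9539 / 24.55 = 631.0776 N

631.0776 N


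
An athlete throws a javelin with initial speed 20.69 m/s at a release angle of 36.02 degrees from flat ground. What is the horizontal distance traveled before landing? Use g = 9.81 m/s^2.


R = v^2 * sin(2*theta) / g
Convert angle to radians: theta = 36.02 deg = 0.6287 rad
sin(2*theta) = sin(1.2573) = 0.9513
R = 20.69^2 * 0.9513 / 9.81
R = 428.0761 * 0.9513 / 9.81 = 41.5104 m

41.5104 m


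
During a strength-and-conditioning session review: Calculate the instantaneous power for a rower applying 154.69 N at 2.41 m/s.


P = F * v
P = 154.69 * 2.41
P = 372.8029 W

372.8029 W


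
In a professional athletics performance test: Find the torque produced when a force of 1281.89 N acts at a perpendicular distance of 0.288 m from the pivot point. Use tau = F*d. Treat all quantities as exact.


tau = F * d
tau = 1281.89 * 0.288
tau = 369.1843 N*m

369.1843 N*m


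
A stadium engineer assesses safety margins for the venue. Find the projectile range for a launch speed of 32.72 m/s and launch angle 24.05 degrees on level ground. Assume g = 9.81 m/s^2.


R = v^2 * sin(2*theta) / g
Convert angle to radians: theta = 24.05 deg = 0.4198 rad
sin(2*theta) = sin(0.8395) = 0.7443
R = 32.72^2 * 0.7443 / 9.81
R = 1070.5984 * 0.7443 / 9.81 = 81.2292 m

81.2292 m


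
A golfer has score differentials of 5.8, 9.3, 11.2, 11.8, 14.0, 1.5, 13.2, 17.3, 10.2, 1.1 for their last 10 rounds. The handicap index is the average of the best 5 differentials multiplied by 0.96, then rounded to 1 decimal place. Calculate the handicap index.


All differentials: 5.8, 9.3, 11.2, 11.8, 14.0, 1.5, 13.2, 17.3, 10.2, 1.1
Sorted: 1.1, 1.5, 5.8, 9.3, 10.2, 11.2, 11.8, 13.2, 14.0, 17.3
Best 5: 1.1, 1.5, 5.8, 9.3, 10.2
Average of best = 27.9 / 5 = 5.58
Raw index = 5.58 * 0.96 = 5.3568
Handicap index = round(5.3568, 1) = 5.4

5.4


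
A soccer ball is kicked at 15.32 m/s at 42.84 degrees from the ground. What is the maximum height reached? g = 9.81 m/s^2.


H = (v*sin(theta))^2 / (2*g)
vy = v*sin(theta) = 15.32 * sin(42.84 deg) = 10.4169 m/s
H = vy^2 / (2*g) = 108.5115 / (2*9.81)
H = 108.5115 / 19.62 = 5.5307 m

5.5307 m


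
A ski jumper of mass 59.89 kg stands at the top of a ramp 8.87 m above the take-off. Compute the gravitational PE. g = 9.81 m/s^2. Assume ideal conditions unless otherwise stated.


PE = m * g * h
PE = 59.89 * 9.81 * 8.87
PE = 587.5209 * 8.87 = 5211.3104 J

5211.3104 J


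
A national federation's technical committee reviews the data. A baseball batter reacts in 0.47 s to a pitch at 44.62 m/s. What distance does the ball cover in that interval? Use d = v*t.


d = v * t
d = 44.62 * 0.47
d = 20.9714 m

20.9714 m


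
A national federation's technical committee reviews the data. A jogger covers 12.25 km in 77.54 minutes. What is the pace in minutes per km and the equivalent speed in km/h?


Pace = time / distance = 77.54 min / 12.25 km = 6.3298 min/km
Speed = distance / time_in_hours = 12.25 / 1.2923 hr
Speed = 9.479 km/h

6.3298 min/km, 9.479 km/h


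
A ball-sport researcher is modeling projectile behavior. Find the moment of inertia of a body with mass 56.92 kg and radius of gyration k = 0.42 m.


I = m * k^2
I = 56.92 * 0.42^2
I = 56.92 * 0.1764 = 10.0407 kg*m^2

10.0407 kg*m^2


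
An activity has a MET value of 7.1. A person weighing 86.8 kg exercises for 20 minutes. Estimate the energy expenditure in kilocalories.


kcal = MET * mass * time_hr
Convert time: 20 min = 0.3333 hr
kcal = 7.1 * 86.8 * 0.3333
kcal = 205.4267 kcal

205.4267 kcal


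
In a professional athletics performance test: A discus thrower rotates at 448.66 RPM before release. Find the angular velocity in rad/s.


omega = RPM * 2 * pi / 60
omega = 448.66 * 2 * 3.14159 / 60
omega = 2819.0139 / 60 = 46.9836 rad/s

46.9836 rad/s


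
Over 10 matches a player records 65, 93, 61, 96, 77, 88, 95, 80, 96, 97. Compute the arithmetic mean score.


Average = sum / n
Sum = 848
Average = 848 / 10 = 84.8

84.8


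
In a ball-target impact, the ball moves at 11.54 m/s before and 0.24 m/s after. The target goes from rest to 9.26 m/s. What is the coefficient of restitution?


e = (v2_after - v1_after) / (v1_before - v2_before)
Numerator = 9.26 - 0.24 = 9.02
Denominator = 11.54 - 0 = 11.54
e = 9.02 / 11.54 = 0.7816

0.7816


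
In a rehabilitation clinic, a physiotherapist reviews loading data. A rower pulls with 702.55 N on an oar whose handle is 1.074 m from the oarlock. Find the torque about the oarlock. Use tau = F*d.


tau = F * d
tau = 702.55 * 1.074
tau = 754.5387 N*m

754.5387 N*m


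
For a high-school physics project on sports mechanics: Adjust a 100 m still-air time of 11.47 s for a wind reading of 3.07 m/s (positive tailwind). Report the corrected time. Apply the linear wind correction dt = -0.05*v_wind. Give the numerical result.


dt = -0.05 * v_wind = -0.05 * 3.07 = -0.1535 s
t_corrected = t_still + dt = 11.47 + (-0.1535)
t_corrected = 11.3165 s

11.3165 s


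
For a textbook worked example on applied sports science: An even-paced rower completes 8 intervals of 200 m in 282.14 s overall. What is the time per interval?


Split time = total_time / n_laps = 282.14 / 8
Split time = 35.2675 s per lap

35.2675 s


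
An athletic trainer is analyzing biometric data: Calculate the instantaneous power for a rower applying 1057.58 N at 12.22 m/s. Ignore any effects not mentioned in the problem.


P = F * v
P = 1057.58 * 12.22
P = 12923.6276 W

12923.6276 W


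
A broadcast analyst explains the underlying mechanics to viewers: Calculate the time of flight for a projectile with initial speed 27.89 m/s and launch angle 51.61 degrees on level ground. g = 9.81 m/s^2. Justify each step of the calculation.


T = 2*v*sin(theta)/g
sin(theta) = sin(51.61 deg) = 0.7838
T = 2*27.89*0.7838 / 9.81
T = 43.7205 / 9.81 = 4.4567 s

4.4567 s


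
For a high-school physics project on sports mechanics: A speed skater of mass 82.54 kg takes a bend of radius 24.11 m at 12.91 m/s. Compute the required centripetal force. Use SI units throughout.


Fc = m * v^2 / r
v^2 = 12.91^2 = 166.6681
Fc = 82.54 * 166.6681 / 24.11
Fc = 13756.785 / 24.11 = 570.5842 N

570.5842 N


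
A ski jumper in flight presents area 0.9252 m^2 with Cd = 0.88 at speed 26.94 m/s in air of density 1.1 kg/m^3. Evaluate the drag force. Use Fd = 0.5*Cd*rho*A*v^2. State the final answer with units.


Fd = 0.5 * Cd * rho * A * v^2
Fd = 0.5 * 0.88 * 1.1 * 0.9252 * 26.94^2
v^2 = 725.7636
Fd = 0.5 * 0.88 * 1.1 * 0.9252 * 725.7636 = 324.9946 N

324.9946 N


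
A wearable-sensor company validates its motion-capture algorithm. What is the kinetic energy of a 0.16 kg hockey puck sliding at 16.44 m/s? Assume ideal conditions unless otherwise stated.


KE = 0.5 * m * v^2
KE = 0.5 * 0.16 * 16.44^2
KE = 0.5 * 0.16 * 270.2736 = 21.6219 J

21.6219 J


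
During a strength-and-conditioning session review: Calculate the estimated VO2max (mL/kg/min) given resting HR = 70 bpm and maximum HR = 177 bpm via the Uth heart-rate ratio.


VO2max = 15.3 * HRmax / HRrest
VO2max = 15.3 * 177 / 70
VO2max = 2708.1 / 70 = 38.6871 mL/kg/min

38.6871 mL/kg/min


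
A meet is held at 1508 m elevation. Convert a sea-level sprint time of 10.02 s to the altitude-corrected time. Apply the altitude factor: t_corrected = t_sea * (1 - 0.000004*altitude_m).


Correction factor = 1 - 0.000004 * 1508 = 0.993968
t_corrected = t_sea * factor = 10.02 * 0.993968
t_corrected = 9.9596 s

9.9596 s


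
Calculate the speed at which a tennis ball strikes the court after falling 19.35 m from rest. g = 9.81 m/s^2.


v = sqrt(2 * g * h)
v = sqrt(2 * 9.81 * 19.35)
v = sqrt(379.647) = 19.4845 m/s

19.4845 m/s


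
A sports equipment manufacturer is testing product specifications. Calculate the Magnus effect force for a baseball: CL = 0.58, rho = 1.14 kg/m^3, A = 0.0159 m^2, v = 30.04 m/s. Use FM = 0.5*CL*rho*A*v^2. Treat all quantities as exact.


FM = 0.5 * CL * rho * A * v^2
FM = 0.5 * 0.58 * 1.14 * 0.0159 * 30.04^2
v^2 = 902.4016
FM = 0.5 * 0.58 * 1.14 * 0.0159 * 902.4016 = 4.7435 N

4.7435 N


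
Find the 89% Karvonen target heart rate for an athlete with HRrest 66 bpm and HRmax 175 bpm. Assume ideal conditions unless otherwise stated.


Target = HRrest + pct*(HRmax - HRrest)
Heart rate reserve = HRmax - HRrest = 175 - 66 = 109 bpm
Fraction = 89% = 0.89
Target = 66 + 0.89 * 109
Target = 66 + 97.01 = 163.01 bpm

163.01 bpm


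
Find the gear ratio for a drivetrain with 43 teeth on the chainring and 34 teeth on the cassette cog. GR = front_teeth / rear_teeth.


GR = front_teeth / rear_teeth
GR = 43 / 34
GR = 1.2647

1.2647


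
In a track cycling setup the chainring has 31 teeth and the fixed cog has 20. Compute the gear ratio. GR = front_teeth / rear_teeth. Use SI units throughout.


GR = front_teeth / rear_teeth
GR = 31 / 20
GR = 1.55

1.55


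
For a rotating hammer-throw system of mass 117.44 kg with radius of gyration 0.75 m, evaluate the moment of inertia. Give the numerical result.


I = m * k^2
I = 117.44 * 0.75^2
I = 117.44 * 0.5625 = 66.06 kg*m^2

66.06 kg*m^2


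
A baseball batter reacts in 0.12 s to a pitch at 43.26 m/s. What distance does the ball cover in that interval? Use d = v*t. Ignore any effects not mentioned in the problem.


d = v * t
d = 43.26 * 0.12
d = 5.1912 m

5.1912 m


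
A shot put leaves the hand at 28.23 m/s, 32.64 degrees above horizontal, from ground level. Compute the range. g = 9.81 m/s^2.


R = v^2 * sin(2*theta) / g
Convert angle to radians: theta = 32.64 deg = 0.5697 rad
sin(2*theta) = sin(1.1394) = 0.9084
R = 28.23^2 * 0.9084 / 9.81
R = 796.9329 * 0.9084 / 9.81 = 73.7924 m

73.7924 m


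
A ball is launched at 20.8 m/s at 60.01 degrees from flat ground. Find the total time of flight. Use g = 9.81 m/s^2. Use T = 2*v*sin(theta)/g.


T = 2*v*sin(theta)/g
sin(theta) = sin(60.01 deg) = 0.8661
T = 2*20.8*0.8661 / 9.81
T = 36.0303 / 9.81 = 3.6728 s

3.6728 s


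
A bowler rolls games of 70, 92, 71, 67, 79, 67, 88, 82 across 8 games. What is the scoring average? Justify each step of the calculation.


Average = sum / n
Sum = 616
Average = 616 / 8 = 77

77


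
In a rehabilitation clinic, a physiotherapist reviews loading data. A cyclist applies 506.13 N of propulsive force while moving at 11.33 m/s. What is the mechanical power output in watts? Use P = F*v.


P = F * v
P = 506.13 * 11.33
P = 5734.4529 W

5734.4529 W
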